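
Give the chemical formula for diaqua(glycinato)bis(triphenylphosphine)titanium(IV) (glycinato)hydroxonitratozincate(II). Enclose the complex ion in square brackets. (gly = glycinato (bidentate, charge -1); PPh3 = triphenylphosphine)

[Ti(gly)(H2O)2(PPh3)2][Zn(gly)(NO3)(OH)]3

Cation [Ti…]: ligand charges -1, Ti(IV) ⇒ ion charge 3+.
Anion [Zn…]: ligand charges -3, Zn(II) ⇒ ion charge 1−.
One 3+ cation requires 3 of the 1− anion.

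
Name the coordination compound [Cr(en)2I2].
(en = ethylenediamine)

bis(ethylenediamine)diiodochromium(II)

There is no counter-ion, so the complex is neutral overall.
Ligand charges: 2×iodo (-1 each), 2×ethylenediamine (neutral); total -2. So Cr + (-2) = 0, giving Cr = +2.
Ligands are named alphabetically: ethylenediamine before iodo.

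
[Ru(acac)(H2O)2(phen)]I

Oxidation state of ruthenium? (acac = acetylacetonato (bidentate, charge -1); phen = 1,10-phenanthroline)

1 iodide outside the brackets (-1 each) → the complex ion is 1+.
Ligand charges: 2×H2O neutral; 1×acac = -1; 1×phen neutral; sum -1.
Ru + (-1) = 1+ ⇒ Ru is +2.

+2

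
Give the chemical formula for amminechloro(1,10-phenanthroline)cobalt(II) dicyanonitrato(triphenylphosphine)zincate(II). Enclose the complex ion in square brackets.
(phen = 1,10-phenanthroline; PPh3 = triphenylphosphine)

[CoCl(NH3)(phen)][Zn(CN)2(NO3)(PPh3)]

Cation [Co…]: ligand charges -1, Co(II) ⇒ ion charge 1+.
Anion [Zn…]: ligand charges -3, Zn(II) ⇒ ion charge 1−.
One 1+ cation balances one 1− anion.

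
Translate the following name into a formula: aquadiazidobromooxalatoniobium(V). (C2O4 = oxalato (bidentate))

Ligands: 1 aqua (H2O, neutral), 2 azido (N3, -1), 1 bromo (Br, -1), 1 oxalato (C2O4, -2). Ligand charge sum = -5.
With Nb in oxidation state +5, the complex ion is [Nb...].

[NbBr(C2O4)(H2O)(N3)2]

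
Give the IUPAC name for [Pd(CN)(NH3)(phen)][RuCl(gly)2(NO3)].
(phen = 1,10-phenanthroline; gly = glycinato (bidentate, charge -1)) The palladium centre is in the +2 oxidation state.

amminecyano(1,10-phenanthroline)palladium(II) chlorobis(glycinato)nitratoruthenate(III)

Both ions are complex: the cation is named first with the plain metal name, the anion second with the -ate form; each ion's ligands are alphabetised independently.
Pd is given as +2; the cation's ligand charges sum to -1, so the complex cation is 1+.
A 1:1 salt means the anion carries the equal and opposite charge, 1−.
Anion: ligand charges sum to -4; for the ion to be 1−, Ru = +3.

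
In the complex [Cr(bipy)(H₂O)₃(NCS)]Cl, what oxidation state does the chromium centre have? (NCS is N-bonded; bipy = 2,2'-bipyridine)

+2

1 chloride outside the brackets (-1 each) → the complex ion is 1+.
Ligand charges: 3×H2O neutral; 1×NCS = -1; 1×bipy neutral; sum -1.
Cr + (-1) = 1+ ⇒ Cr is +2.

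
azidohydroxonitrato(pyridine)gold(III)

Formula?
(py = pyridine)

[Au(N3)(NO3)(OH)(py)]

Ligands: 1 pyridine (py, neutral), 1 hydroxo (OH, -1), 1 azido (N3, -1), 1 nitrato (NO3, -1). Ligand charge sum = -3.
With Au in oxidation state +3, the complex ion is [Au...].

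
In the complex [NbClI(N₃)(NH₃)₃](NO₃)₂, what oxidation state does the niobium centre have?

+5

2 nitrate outside the brackets (-1 each) → the complex ion is 2+.
Ligand charges: 1×Cl = -1; 1×N3 = -1; 1×I = -1; 3×NH3 neutral; sum -3.
Nb + (-3) = 2+ ⇒ Nb is +5.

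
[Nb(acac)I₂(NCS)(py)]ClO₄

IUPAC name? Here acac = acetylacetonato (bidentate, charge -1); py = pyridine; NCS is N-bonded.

(acetylacetonato)diiodoisothiocyanato(pyridine)niobium(V) perchlorate

The 1 perchlorate counter-ion carries a total charge of -1, so each complex ion is 1+.
Ligand charges: 2×iodo (-1 each), 1×acetylacetonato (-1 each), 1×pyridine (neutral), 1×isothiocyanato (-1 each); total -4. So Nb + (-4) = 1+, giving Nb = +5.
Ligands are named alphabetically: acetylacetonato before iodo before isothiocyanato before pyridine.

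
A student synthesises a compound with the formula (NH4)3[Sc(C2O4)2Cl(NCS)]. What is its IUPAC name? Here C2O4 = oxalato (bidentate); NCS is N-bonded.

The 3 ammonium counter-ions carry a total charge of +3, so each complex ion is 3−.
Ligand charges: 2×oxalato (-2 each), 1×isothiocyanato (-1 each), 1×chloro (-1 each); total -6. So Sc + (-6) = 3−, giving Sc = +3.
Ligands are named alphabetically: chloro before isothiocyanato before oxalato.
The complex ion is anionic, so scandium takes the -ate form scandate(III).

ammonium chloroisothiocyanatodioxalatoscandate(III)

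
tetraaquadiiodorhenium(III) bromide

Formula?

[Re(H2O)4I2]Br

Ligands: 4 aqua (H2O, neutral), 2 iodo (I, -1). Ligand charge sum = -2.
With Re in oxidation state +3, the complex ion is [Re...]^1+.
Charge balance with bromide (-1) requires 1 complex ion per 1 bromide.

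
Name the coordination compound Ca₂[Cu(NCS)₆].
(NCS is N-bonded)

The 2 calcium counter-ions carry a total charge of +4, so each complex ion is 4−.
Ligand charges: 6×isothiocyanato (-1 each); total -6. So Cu + (-6) = 4−, giving Cu = +2.
The complex ion is anionic, so copper takes the -ate form cuprate(II).

calcium hexaisothiocyanatocuprate(II)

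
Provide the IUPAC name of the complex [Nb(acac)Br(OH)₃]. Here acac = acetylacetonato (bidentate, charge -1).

(acetylacetonato)bromotrihydroxoniobium(V)

There is no counter-ion, so the complex is neutral overall.
Ligand charges: 1×acetylacetonato (-1 each), 1×bromo (-1 each), 3×hydroxo (-1 each); total -5. So Nb + (-5) = 0, giving Nb = +5.
Ligands are named alphabetically: acetylacetonato before bromo before hydroxo.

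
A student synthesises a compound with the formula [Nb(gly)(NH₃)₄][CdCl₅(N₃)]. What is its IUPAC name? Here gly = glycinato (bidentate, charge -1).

tetraammine(glycinato)niobium(V) azidopentachlorocadmate(II)

Both ions are complex: the cation is named first with the plain metal name, the anion second with the -ate form; each ion's ligands are alphabetised independently.
Cadmium is always +2 in its complexes; the anion's ligand charges sum to -6, so the complex anion is 4−.
A 1:1 salt means the cation carries the equal and opposite charge, 4+.
Cation: ligand charges sum to -1; for the ion to be 4+, Nb = +5.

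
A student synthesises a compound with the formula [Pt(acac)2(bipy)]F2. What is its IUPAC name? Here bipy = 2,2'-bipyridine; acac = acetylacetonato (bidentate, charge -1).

The 2 fluoride counter-ions carry a total charge of -2, so each complex ion is 2+.
Ligand charges: 1×2,2'-bipyridine (neutral), 2×acetylacetonato (-1 each); total -2. So Pt + (-2) = 2+, giving Pt = +4.
Ligands are named alphabetically: acetylacetonato before bipyridine.

bis(acetylacetonato)(2,2'-bipyridine)platinum(IV) fluoride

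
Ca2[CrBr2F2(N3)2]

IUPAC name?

calcium diazidodibromodifluorochromate(II)

The 2 calcium counter-ions carry a total charge of +4, so each complex ion is 4−.
Ligand charges: 2×fluoro (-1 each), 2×azido (-1 each), 2×bromo (-1 each); total -6. So Cr + (-6) = 4−, giving Cr = +2.
Ligands are named alphabetically: azido before bromo before fluoro.
The complex ion is anionic, so chromium takes the -ate form chromate(II).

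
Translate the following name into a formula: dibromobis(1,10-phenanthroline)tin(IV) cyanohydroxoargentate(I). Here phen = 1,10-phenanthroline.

[SnBr2(phen)2][Ag(CN)(OH)]2

Cation [Sn…]: ligand charges -2, Sn(IV) ⇒ ion charge 2+.
Anion [Ag…]: ligand charges -2, Ag(I) ⇒ ion charge 1−.
One 2+ cation requires 2 of the 1− anion.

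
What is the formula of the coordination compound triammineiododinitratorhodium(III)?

Ligands: 3 ammine (NH3, neutral), 1 iodo (I, -1), 2 nitrato (NO3, -1). Ligand charge sum = -3.
With Rh in oxidation state +3, the complex ion is [Rh...].

[RhI(NH3)3(NO3)2]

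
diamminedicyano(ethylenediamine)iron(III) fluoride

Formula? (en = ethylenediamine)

Ligands: 2 cyano (CN, -1), 2 ammine (NH3, neutral), 1 ethylenediamine (en, neutral). Ligand charge sum = -2.
With Fe in oxidation state +3, the complex ion is [Fe...]^1+.
Charge balance with fluoride (-1) requires 1 complex ion per 1 fluoride.

[Fe(CN)2(en)(NH3)2]F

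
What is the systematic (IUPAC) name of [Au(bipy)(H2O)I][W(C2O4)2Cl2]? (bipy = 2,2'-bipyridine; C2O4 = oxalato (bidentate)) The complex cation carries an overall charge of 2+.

The complex cation is given as 2+; its ligand charges sum to -1, so Au = +3.
A 1:1 salt means the anion carries the equal and opposite charge, 2−.
Anion: ligand charges sum to -6; for the ion to be 2−, W = +4.

aqua(2,2'-bipyridine)iodogold(III) dichlorodioxalatotungstate(IV)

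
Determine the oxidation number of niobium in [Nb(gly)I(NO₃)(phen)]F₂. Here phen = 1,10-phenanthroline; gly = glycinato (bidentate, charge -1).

+5

2 fluoride outside the brackets (-1 each) → the complex ion is 2+.
Ligand charges: 1×NO3 = -1; 1×phen neutral; 1×I = -1; 1×gly = -1; sum -3.
Nb + (-3) = 2+ ⇒ Nb is +5.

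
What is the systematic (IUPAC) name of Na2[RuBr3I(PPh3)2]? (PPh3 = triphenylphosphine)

The 2 sodium counter-ions carry a total charge of +2, so each complex ion is 2−.
Ligand charges: 2×triphenylphosphine (neutral), 3×bromo (-1 each), 1×iodo (-1 each); total -4. So Ru + (-4) = 2−, giving Ru = +2.
Ligands are named alphabetically: bromo before iodo before triphenylphosphine.
The complex ion is anionic, so ruthenium takes the -ate form ruthenate(II).

sodium tribromoiodobis(triphenylphosphine)ruthenate(II)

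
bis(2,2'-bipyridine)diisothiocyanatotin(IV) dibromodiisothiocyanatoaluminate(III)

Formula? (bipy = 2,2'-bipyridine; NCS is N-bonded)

[Sn(bipy)2(NCS)2][AlBr2(NCS)2]2

Cation [Sn…]: ligand charges -2, Sn(IV) ⇒ ion charge 2+.
Anion [Al…]: ligand charges -4, Al(III) ⇒ ion charge 1−.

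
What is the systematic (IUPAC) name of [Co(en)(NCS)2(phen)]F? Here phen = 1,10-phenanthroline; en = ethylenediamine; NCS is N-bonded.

(ethylenediamine)diisothiocyanato(1,10-phenanthroline)cobalt(III) fluoride

The 1 fluoride counter-ion carries a total charge of -1, so each complex ion is 1+.
Ligand charges: 1×1,10-phenanthroline (neutral), 1×ethylenediamine (neutral), 2×isothiocyanato (-1 each); total -2. So Co + (-2) = 1+, giving Co = +3.
Ligands are named alphabetically: ethylenediamine before isothiocyanato before phenanthroline.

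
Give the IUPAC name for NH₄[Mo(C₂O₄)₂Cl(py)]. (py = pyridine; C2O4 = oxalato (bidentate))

ammonium chlorodioxalato(pyridine)molybdate(IV)

The 1 ammonium counter-ion carries a total charge of +1, so each complex ion is 1−.
Ligand charges: 1×pyridine (neutral), 2×oxalato (-2 each), 1×chloro (-1 each); total -5. So Mo + (-5) = 1−, giving Mo = +4.
Ligands are named alphabetically: chloro before oxalato before pyridine.
The complex ion is anionic, so molybdenum takes the -ate form molybdate(IV).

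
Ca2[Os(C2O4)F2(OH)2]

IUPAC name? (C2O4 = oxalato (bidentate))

calcium difluorodihydroxooxalatoosmate(II)

The 2 calcium counter-ions carry a total charge of +4, so each complex ion is 4−.
Ligand charges: 1×oxalato (-2 each), 2×fluoro (-1 each), 2×hydroxo (-1 each); total -6. So Os + (-6) = 4−, giving Os = +2.
Ligands are named alphabetically: fluoro before hydroxo before oxalato.
The complex ion is anionic, so osmium takes the -ate form osmate(II).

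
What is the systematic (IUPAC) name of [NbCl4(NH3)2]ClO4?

The 1 perchlorate counter-ion carries a total charge of -1, so each complex ion is 1+.
Ligand charges: 2×ammine (neutral), 4×chloro (-1 each); total -4. So Nb + (-4) = 1+, giving Nb = +5.
Ligands are named alphabetically: ammine before chloro.

diamminetetrachloroniobium(V) perchlorate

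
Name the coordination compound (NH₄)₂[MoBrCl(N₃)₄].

ammonium tetraazidobromochloromolybdate(IV)

The 2 ammonium counter-ions carry a total charge of +2, so each complex ion is 2−.
Ligand charges: 1×chloro (-1 each), 4×azido (-1 each), 1×bromo (-1 each); total -6. So Mo + (-6) = 2−, giving Mo = +4.
The complex ion is anionic, so molybdenum takes the -ate form molybdate(IV).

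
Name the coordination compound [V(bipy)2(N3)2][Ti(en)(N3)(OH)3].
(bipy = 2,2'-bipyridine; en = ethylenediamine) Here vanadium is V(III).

diazidobis(2,2'-bipyridine)vanadium(III) azido(ethylenediamine)trihydroxotitanate(III)

Both ions are complex: the cation is named first with the plain metal name, the anion second with the -ate form; each ion's ligands are alphabetised independently.
V is given as +3; the cation's ligand charges sum to -2, so the complex cation is 1+.
A 1:1 salt means the anion carries the equal and opposite charge, 1−.
Anion: ligand charges sum to -4; for the ion to be 1−, Ti = +3.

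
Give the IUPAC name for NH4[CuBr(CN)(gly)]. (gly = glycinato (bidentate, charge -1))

ammonium bromocyano(glycinato)cuprate(II)

The 1 ammonium counter-ion carries a total charge of +1, so each complex ion is 1−.
Ligand charges: 1×bromo (-1 each), 1×glycinato (-1 each), 1×cyano (-1 each); total -3. So Cu + (-3) = 1−, giving Cu = +2.
Ligands are named alphabetically: bromo before cyano before glycinato.
The complex ion is anionic, so copper takes the -ate form cuprate(II).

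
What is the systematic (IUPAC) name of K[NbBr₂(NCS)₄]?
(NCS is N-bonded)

The 1 potassium counter-ion carries a total charge of +1, so each complex ion is 1−.
Ligand charges: 4×isothiocyanato (-1 each), 2×bromo (-1 each); total -6. So Nb + (-6) = 1−, giving Nb = +5.
Ligands are named alphabetically: bromo before isothiocyanato.
The complex ion is anionic, so niobium takes the -ate form niobate(V).

potassium dibromotetraisothiocyanatoniobate(V)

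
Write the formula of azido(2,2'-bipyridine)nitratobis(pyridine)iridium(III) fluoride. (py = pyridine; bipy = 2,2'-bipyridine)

[Ir(bipy)(N3)(NO3)(py)2]F

Ligands: 2 pyridine (py, neutral), 1 2,2'-bipyridine (bipy, neutral), 1 nitrato (NO3, -1), 1 azido (N3, -1). Ligand charge sum = -2.
With Ir in oxidation state +3, the complex ion is [Ir...]^1+.
Charge balance with fluoride (-1) requires 1 complex ion per 1 fluoride.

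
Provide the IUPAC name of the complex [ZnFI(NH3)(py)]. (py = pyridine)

amminefluoroiodo(pyridine)zinc(II)

There is no counter-ion, so the complex is neutral overall.
Ligand charges: 1×pyridine (neutral), 1×ammine (neutral), 1×iodo (-1 each), 1×fluoro (-1 each); total -2. So Zn + (-2) = 0, giving Zn = +2.
Ligands are named alphabetically: ammine before fluoro before iodo before pyridine.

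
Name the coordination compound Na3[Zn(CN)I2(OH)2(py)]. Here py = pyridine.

sodium cyanodihydroxodiiodo(pyridine)zincate(II)

The 3 sodium counter-ions carry a total charge of +3, so each complex ion is 3−.
Ligand charges: 2×hydroxo (-1 each), 2×iodo (-1 each), 1×cyano (-1 each), 1×pyridine (neutral); total -5. So Zn + (-5) = 3−, giving Zn = +2.
The complex ion is anionic, so zinc takes the -ate form zincate(II).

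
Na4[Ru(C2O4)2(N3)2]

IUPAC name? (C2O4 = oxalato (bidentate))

The 4 sodium counter-ions carry a total charge of +4, so each complex ion is 4−.
Ligand charges: 2×oxalato (-2 each), 2×azido (-1 each); total -6. So Ru + (-6) = 4−, giving Ru = +2.
Ligands are named alphabetically: azido before oxalato.
The complex ion is anionic, so ruthenium takes the -ate form ruthenate(II).

sodium diazidodioxalatoruthenate(II)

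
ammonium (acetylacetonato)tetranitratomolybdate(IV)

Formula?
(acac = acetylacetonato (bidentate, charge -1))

Ligands: 4 nitrato (NO3, -1), 1 acetylacetonato (acac, -1). Ligand charge sum = -5.
Charge balance with ammonium (+1) requires 1 complex ion per 1 ammonium.

NH4[Mo(acac)(NO3)4]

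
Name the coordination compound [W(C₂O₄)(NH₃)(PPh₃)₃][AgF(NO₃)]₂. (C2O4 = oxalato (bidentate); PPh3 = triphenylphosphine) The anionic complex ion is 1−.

ammineoxalatotris(triphenylphosphine)tungsten(IV) fluoronitratoargentate(I)

Both ions are complex: the cation is named first with the plain metal name, the anion second with the -ate form; each ion's ligands are alphabetised independently.
The complex anion is given as 1−; its ligand charges sum to -2, so Ag = +1.
With 2 anions per cation, the cation must be 2×1 = 2+.
Cation: ligand charges sum to -2; for the ion to be 2+, W = +4.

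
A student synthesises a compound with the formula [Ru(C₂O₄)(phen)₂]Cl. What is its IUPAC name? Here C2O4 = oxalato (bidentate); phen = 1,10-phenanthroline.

oxalatobis(1,10-phenanthroline)ruthenium(III) chloride

The 1 chloride counter-ion carries a total charge of -1, so each complex ion is 1+.
Ligand charges: 1×oxalato (-2 each), 2×1,10-phenanthroline (neutral); total -2. So Ru + (-2) = 1+, giving Ru = +3.
Ligands are named alphabetically: oxalato before phenanthroline.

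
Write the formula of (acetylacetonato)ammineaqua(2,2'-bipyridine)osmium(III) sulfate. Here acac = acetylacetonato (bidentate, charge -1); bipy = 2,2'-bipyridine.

[Os(acac)(bipy)(H2O)(NH3)]SO4

Ligands: 1 acetylacetonato (acac, -1), 1 ammine (NH3, neutral), 1 2,2'-bipyridine (bipy, neutral), 1 aqua (H2O, neutral). Ligand charge sum = -1.
With Os in oxidation state +3, the complex ion is [Os...]^2+.
Charge balance with sulfate (-2) requires 1 complex ion per 1 sulfate.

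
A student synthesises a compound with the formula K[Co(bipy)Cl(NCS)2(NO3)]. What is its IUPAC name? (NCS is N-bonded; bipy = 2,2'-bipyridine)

The 1 potassium counter-ion carries a total charge of +1, so each complex ion is 1−.
Ligand charges: 1×chloro (-1 each), 1×nitrato (-1 each), 2×isothiocyanato (-1 each), 1×2,2'-bipyridine (neutral); total -4. So Co + (-4) = 1−, giving Co = +3.
The complex ion is anionic, so cobalt takes the -ate form cobaltate(III).

potassium (2,2'-bipyridine)chlorodiisothiocyanatonitratocobaltate(III)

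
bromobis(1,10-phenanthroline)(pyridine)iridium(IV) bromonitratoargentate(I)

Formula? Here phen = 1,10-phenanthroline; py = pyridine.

Cation [Ir…]: ligand charges -1, Ir(IV) ⇒ ion charge 3+.
Anion [Ag…]: ligand charges -2, Ag(I) ⇒ ion charge 1−.
One 3+ cation requires 3 of the 1− anion.

[IrBr(phen)2(py)][AgBr(NO3)]3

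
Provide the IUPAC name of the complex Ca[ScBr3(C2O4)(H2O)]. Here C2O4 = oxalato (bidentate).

The 1 calcium counter-ion carries a total charge of +2, so each complex ion is 2−.
Ligand charges: 1×aqua (neutral), 3×bromo (-1 each), 1×oxalato (-2 each); total -5. So Sc + (-5) = 2−, giving Sc = +3.
Ligands are named alphabetically: aqua before bromo before oxalato.
The complex ion is anionic, so scandium takes the -ate form scandate(III).

calcium aquatribromooxalatoscandate(III)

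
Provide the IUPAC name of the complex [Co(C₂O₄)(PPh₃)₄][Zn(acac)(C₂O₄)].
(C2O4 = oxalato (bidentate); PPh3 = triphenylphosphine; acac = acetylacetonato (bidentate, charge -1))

oxalatotetrakis(triphenylphosphine)cobalt(III) (acetylacetonato)oxalatozincate(II)

Zinc is always +2 in its complexes; the anion's ligand charges sum to -3, so the complex anion is 1−.
A 1:1 salt means the cation carries the equal and opposite charge, 1+.
Cation: ligand charges sum to -2; for the ion to be 1+, Co = +3.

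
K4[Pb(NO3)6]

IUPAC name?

The 4 potassium counter-ions carry a total charge of +4, so each complex ion is 4−.
Ligand charges: 6×nitrato (-1 each); total -6. So Pb + (-6) = 4−, giving Pb = +2.
The complex ion is anionic, so lead takes the -ate form plumbate(II).

potassium hexanitratoplumbate(II)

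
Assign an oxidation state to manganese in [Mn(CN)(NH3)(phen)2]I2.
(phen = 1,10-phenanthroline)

2 iodide outside the brackets (-1 each) → the complex ion is 2+.
Ligand charges: 1×NH3 neutral; 1×CN = -1; 2×phen neutral; sum -1.
Mn + (-1) = 2+ ⇒ Mn is +3.

+3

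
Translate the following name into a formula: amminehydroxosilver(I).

Ligands: 1 hydroxo (OH, -1), 1 ammine (NH3, neutral). Ligand charge sum = -1.
With Ag in oxidation state +1, the complex ion is [Ag...].

[Ag(NH3)(OH)]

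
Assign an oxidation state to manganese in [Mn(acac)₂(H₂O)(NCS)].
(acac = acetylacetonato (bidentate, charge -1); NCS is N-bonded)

No counter-ion: the bracketed complex is neutral.
Ligand charges: 2×acac = -2; 1×NCS = -1; 1×H2O neutral; sum -3.
Mn + (-3) = 0 ⇒ Mn is +3.

+3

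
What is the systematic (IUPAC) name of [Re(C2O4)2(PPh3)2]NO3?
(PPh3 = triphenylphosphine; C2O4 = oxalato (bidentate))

dioxalatobis(triphenylphosphine)rhenium(V) nitrate

The 1 nitrate counter-ion carries a total charge of -1, so each complex ion is 1+.
Ligand charges: 2×triphenylphosphine (neutral), 2×oxalato (-2 each); total -4. So Re + (-4) = 1+, giving Re = +5.
Ligands are named alphabetically: oxalato before triphenylphosphine.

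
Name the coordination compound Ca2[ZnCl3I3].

The 2 calcium counter-ions carry a total charge of +4, so each complex ion is 4−.
Ligand charges: 3×iodo (-1 each), 3×chloro (-1 each); total -6. So Zn + (-6) = 4−, giving Zn = +2.
Ligands are named alphabetically: chloro before iodo.
The complex ion is anionic, so zinc takes the -ate form zincate(II).

calcium trichlorotriiodozincate(II)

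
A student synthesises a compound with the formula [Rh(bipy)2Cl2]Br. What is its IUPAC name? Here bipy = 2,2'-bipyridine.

The 1 bromide counter-ion carries a total charge of -1, so each complex ion is 1+.
Ligand charges: 2×chloro (-1 each), 2×2,2'-bipyridine (neutral); total -2. So Rh + (-2) = 1+, giving Rh = +3.
Ligands are named alphabetically: bipyridine before chloro.

bis(2,2'-bipyridine)dichlororhodium(III) bromide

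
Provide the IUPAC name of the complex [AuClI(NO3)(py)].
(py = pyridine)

chloroiodonitrato(pyridine)gold(III)

There is no counter-ion, so the complex is neutral overall.
Ligand charges: 1×chloro (-1 each), 1×nitrato (-1 each), 1×iodo (-1 each), 1×pyridine (neutral); total -3. So Au + (-3) = 0, giving Au = +3.
Ligands are named alphabetically: chloro before iodo before nitrato before pyridine.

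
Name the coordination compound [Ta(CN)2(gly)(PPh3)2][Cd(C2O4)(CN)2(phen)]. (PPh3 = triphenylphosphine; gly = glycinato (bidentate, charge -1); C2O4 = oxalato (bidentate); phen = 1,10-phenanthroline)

Cadmium is always +2 in its complexes; the anion's ligand charges sum to -4, so the complex anion is 2−.
A 1:1 salt means the cation carries the equal and opposite charge, 2+.
Cation: ligand charges sum to -3; for the ion to be 2+, Ta = +5.

dicyano(glycinato)bis(triphenylphosphine)tantalum(V) dicyanooxalato(1,10-phenanthroline)cadmate(II)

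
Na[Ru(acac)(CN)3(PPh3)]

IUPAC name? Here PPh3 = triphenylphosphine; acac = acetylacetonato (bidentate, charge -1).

sodium (acetylacetonato)tricyano(triphenylphosphine)ruthenate(III)

The 1 sodium counter-ion carries a total charge of +1, so each complex ion is 1−.
Ligand charges: 1×triphenylphosphine (neutral), 3×cyano (-1 each), 1×acetylacetonato (-1 each); total -4. So Ru + (-4) = 1−, giving Ru = +3.
The complex ion is anionic, so ruthenium takes the -ate form ruthenate(III).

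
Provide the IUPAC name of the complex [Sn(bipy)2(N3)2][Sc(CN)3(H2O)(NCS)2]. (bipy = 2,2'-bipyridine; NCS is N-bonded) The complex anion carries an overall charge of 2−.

Both ions are complex: the cation is named first with the plain metal name, the anion second with the -ate form; each ion's ligands are alphabetised independently.
The complex anion is given as 2−; its ligand charges sum to -5, so Sc = +3.
A 1:1 salt means the cation carries the equal and opposite charge, 2+.
Cation: ligand charges sum to -2; for the ion to be 2+, Sn = +4.

diazidobis(2,2'-bipyridine)tin(IV) aquatricyanodiisothiocyanatoscandate(III)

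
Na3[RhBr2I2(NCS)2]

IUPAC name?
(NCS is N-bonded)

The 3 sodium counter-ions carry a total charge of +3, so each complex ion is 3−.
Ligand charges: 2×isothiocyanato (-1 each), 2×iodo (-1 each), 2×bromo (-1 each); total -6. So Rh + (-6) = 3−, giving Rh = +3.
Ligands are named alphabetically: bromo before iodo before isothiocyanato.
The complex ion is anionic, so rhodium takes the -ate form rhodate(III).

sodium dibromodiiododiisothiocyanatorhodate(III)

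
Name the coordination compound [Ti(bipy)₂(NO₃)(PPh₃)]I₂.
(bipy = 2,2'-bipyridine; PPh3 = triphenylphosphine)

bis(2,2'-bipyridine)nitrato(triphenylphosphine)titanium(III) iodide

The 2 iodide counter-ions carry a total charge of -2, so each complex ion is 2+.
Ligand charges: 2×2,2'-bipyridine (neutral), 1×triphenylphosphine (neutral), 1×nitrato (-1 each); total -1. So Ti + (-1) = 2+, giving Ti = +3.
Ligands are named alphabetically: bipyridine before nitrato before triphenylphosphine.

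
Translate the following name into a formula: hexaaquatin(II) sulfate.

Ligands: 6 aqua (H2O, neutral). Ligand charge sum = 0.
With Sn in oxidation state +2, the complex ion is [Sn...]^2+.
Charge balance with sulfate (-2) requires 1 complex ion per 1 sulfate.

[Sn(H2O)6]SO4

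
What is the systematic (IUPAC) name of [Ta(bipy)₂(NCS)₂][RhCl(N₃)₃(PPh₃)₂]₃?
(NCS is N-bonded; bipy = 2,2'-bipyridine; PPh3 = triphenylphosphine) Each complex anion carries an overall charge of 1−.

bis(2,2'-bipyridine)diisothiocyanatotantalum(V) triazidochlorobis(triphenylphosphine)rhodate(III)

Both ions are complex: the cation is named first with the plain metal name, the anion second with the -ate form; each ion's ligands are alphabetised independently.
The complex anion is given as 1−; its ligand charges sum to -4, so Rh = +3.
With 3 anions per cation, the cation must be 3×1 = 3+.
Cation: ligand charges sum to -2; for the ion to be 3+, Ta = +5.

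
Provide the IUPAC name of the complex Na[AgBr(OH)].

sodium bromohydroxoargentate(I)

The 1 sodium counter-ion carries a total charge of +1, so each complex ion is 1−.
Ligand charges: 1×bromo (-1 each), 1×hydroxo (-1 each); total -2. So Ag + (-2) = 1−, giving Ag = +1.
Ligands are named alphabetically: bromo before hydroxo.
The complex ion is anionic, so silver takes the -ate form argentate(I).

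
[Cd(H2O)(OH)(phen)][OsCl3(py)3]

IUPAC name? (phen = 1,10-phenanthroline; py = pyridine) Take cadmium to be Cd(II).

Both ions are complex: the cation is named first with the plain metal name, the anion second with the -ate form; each ion's ligands are alphabetised independently.
Cd is given as +2; the cation's ligand charges sum to -1, so the complex cation is 1+.
A 1:1 salt means the anion carries the equal and opposite charge, 1−.
Anion: ligand charges sum to -3; for the ion to be 1−, Os = +2.

aquahydroxo(1,10-phenanthroline)cadmium(II) trichlorotris(pyridine)osmate(II)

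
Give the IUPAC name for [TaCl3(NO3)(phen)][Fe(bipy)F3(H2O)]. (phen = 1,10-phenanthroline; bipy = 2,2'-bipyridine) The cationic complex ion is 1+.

Both ions are complex: the cation is named first with the plain metal name, the anion second with the -ate form; each ion's ligands are alphabetised independently.
The complex cation is given as 1+; its ligand charges sum to -4, so Ta = +5.
A 1:1 salt means the anion carries the equal and opposite charge, 1−.
Anion: ligand charges sum to -3; for the ion to be 1−, Fe = +2.

trichloronitrato(1,10-phenanthroline)tantalum(V) aqua(2,2'-bipyridine)trifluoroferrate(II)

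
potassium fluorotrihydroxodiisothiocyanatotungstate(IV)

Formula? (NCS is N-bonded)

K2[WF(NCS)2(OH)3]

Ligands: 1 fluoro (F, -1), 3 hydroxo (OH, -1), 2 isothiocyanato (NCS, -1). Ligand charge sum = -6.
With W in oxidation state +4, the complex ion is [W...]^2−.
Charge balance with potassium (+1) requires 1 complex ion per 2 potassium.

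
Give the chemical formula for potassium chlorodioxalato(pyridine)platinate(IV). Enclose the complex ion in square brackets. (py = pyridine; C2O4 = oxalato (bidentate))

Ligands: 1 chloro (Cl, -1), 1 pyridine (py, neutral), 2 oxalato (C2O4, -2). Ligand charge sum = -5.
With Pt in oxidation state +4, the complex ion is [Pt...]^1−.
Charge balance with potassium (+1) requires 1 complex ion per 1 potassium.

K[Pt(C2O4)2Cl(py)]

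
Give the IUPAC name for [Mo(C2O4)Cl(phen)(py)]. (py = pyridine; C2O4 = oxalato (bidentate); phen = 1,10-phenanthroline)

There is no counter-ion, so the complex is neutral overall.
Ligand charges: 1×chloro (-1 each), 1×pyridine (neutral), 1×oxalato (-2 each), 1×1,10-phenanthroline (neutral); total -3. So Mo + (-3) = 0, giving Mo = +3.
Ligands are named alphabetically: chloro before oxalato before phenanthroline before pyridine.

chlorooxalato(1,10-phenanthroline)(pyridine)molybdenum(III)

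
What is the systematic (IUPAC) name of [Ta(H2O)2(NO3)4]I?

diaquatetranitratotantalum(V) iodide

The 1 iodide counter-ion carries a total charge of -1, so each complex ion is 1+.
Ligand charges: 4×nitrato (-1 each), 2×aqua (neutral); total -4. So Ta + (-4) = 1+, giving Ta = +5.
Ligands are named alphabetically: aqua before nitrato.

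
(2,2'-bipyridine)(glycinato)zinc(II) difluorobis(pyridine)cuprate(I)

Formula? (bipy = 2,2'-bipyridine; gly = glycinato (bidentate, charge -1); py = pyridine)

Cation [Zn…]: ligand charges -1, Zn(II) ⇒ ion charge 1+.
Anion [Cu…]: ligand charges -2, Cu(I) ⇒ ion charge 1−.
One 1+ cation balances one 1− anion.

[Zn(bipy)(gly)][CuF2(py)2]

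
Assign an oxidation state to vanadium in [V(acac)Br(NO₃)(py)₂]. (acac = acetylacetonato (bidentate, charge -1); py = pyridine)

No counter-ion: the bracketed complex is neutral.
Ligand charges: 1×acac = -1; 1×Br = -1; 1×NO3 = -1; 2×py neutral; sum -3.
V + (-3) = 0 ⇒ V is +3.

+3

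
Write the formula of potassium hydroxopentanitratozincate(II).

Ligands: 1 hydroxo (OH, -1), 5 nitrato (NO3, -1). Ligand charge sum = -6.
With Zn in oxidation state +2, the complex ion is [Zn...]^4−.
Charge balance with potassium (+1) requires 1 complex ion per 4 potassium.

K4[Zn(NO3)5(OH)]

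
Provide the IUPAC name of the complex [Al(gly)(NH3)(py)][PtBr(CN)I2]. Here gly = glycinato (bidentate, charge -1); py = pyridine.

Aluminium is always +3 in its complexes; the cation's ligand charges sum to -1, so the complex cation is 2+.
A 1:1 salt means the anion carries the equal and opposite charge, 2−.
Anion: ligand charges sum to -4; for the ion to be 2−, Pt = +2.

ammine(glycinato)(pyridine)aluminium(III) bromocyanodiiodoplatinate(II)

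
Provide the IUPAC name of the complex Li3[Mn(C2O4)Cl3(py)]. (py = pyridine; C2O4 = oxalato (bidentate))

lithium trichlorooxalato(pyridine)manganate(II)

The 3 lithium counter-ions carry a total charge of +3, so each complex ion is 3−.
Ligand charges: 1×pyridine (neutral), 3×chloro (-1 each), 1×oxalato (-2 each); total -5. So Mn + (-5) = 3−, giving Mn = +2.
Ligands are named alphabetically: chloro before oxalato before pyridine.
The complex ion is anionic, so manganese takes the -ate form manganate(II).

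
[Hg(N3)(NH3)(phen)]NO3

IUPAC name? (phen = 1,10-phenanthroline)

The 1 nitrate counter-ion carries a total charge of -1, so each complex ion is 1+.
Ligand charges: 1×1,10-phenanthroline (neutral), 1×azido (-1 each), 1×ammine (neutral); total -1. So Hg + (-1) = 1+, giving Hg = +2.
Ligands are named alphabetically: ammine before azido before phenanthroline.

ammineazido(1,10-phenanthroline)mercury(II) nitrate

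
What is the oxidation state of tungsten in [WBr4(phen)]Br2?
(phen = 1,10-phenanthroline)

+6

2 bromide outside the brackets (-1 each) → the complex ion is 2+.
Ligand charges: 1×phen neutral; 4×Br = -4; sum -4.
W + (-4) = 2+ ⇒ W is +6.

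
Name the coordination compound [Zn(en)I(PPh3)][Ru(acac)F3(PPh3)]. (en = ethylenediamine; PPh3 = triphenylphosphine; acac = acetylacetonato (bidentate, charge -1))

(ethylenediamine)iodo(triphenylphosphine)zinc(II) (acetylacetonato)trifluoro(triphenylphosphine)ruthenate(III)

Both ions are complex: the cation is named first with the plain metal name, the anion second with the -ate form; each ion's ligands are alphabetised independently.
Zinc is always +2 in its complexes; the cation's ligand charges sum to -1, so the complex cation is 1+.
A 1:1 salt means the anion carries the equal and opposite charge, 1−.
Anion: ligand charges sum to -4; for the ion to be 1−, Ru = +3.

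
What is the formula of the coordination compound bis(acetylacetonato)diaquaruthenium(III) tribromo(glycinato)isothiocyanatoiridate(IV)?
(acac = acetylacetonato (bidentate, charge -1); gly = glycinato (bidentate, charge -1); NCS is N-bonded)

Cation [Ru…]: ligand charges -2, Ru(III) ⇒ ion charge 1+.
Anion [Ir…]: ligand charges -5, Ir(IV) ⇒ ion charge 1−.
One 1+ cation balances one 1− anion.

[Ru(acac)2(H2O)2][IrBr3(gly)(NCS)]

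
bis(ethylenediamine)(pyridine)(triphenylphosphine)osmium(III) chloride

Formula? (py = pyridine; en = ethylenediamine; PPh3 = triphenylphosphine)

Ligands: 1 pyridine (py, neutral), 2 ethylenediamine (en, neutral), 1 triphenylphosphine (PPh3, neutral). Ligand charge sum = 0.
With Os in oxidation state +3, the complex ion is [Os...]^3+.
Charge balance with chloride (-1) requires 1 complex ion per 3 chloride.

[Os(en)2(PPh3)(py)]Cl3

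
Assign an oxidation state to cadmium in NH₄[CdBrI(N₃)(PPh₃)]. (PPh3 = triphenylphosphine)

+2

1 ammonium outside the brackets (+1 each) → the complex ion is 1−.
Ligand charges: 1×PPh3 neutral; 1×N3 = -1; 1×I = -1; 1×Br = -1; sum -3.
Cd + (-3) = 1− ⇒ Cd is +2.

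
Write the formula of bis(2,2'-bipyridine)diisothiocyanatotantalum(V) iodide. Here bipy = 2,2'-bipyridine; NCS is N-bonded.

Ligands: 2 2,2'-bipyridine (bipy, neutral), 2 isothiocyanato (NCS, -1). Ligand charge sum = -2.
With Ta in oxidation state +5, the complex ion is [Ta...]^3+.
Charge balance with iodide (-1) requires 1 complex ion per 3 iodide.

[Ta(bipy)2(NCS)2]I3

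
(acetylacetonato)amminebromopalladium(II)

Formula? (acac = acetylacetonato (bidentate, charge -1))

Ligands: 1 acetylacetonato (acac, -1), 1 ammine (NH3, neutral), 1 bromo (Br, -1). Ligand charge sum = -2.
With Pd in oxidation state +2, the complex ion is [Pd...].

[Pd(acac)Br(NH3)]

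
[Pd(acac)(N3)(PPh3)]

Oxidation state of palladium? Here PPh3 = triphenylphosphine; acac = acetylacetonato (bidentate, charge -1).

No counter-ion: the bracketed complex is neutral.
Ligand charges: 1×N3 = -1; 1×PPh3 neutral; 1×acac = -1; sum -2.
Pd + (-2) = 0 ⇒ Pd is +2.

+2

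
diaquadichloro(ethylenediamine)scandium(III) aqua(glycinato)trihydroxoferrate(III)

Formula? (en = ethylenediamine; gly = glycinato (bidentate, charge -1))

Cation [Sc…]: ligand charges -2, Sc(III) ⇒ ion charge 1+.
Anion [Fe…]: ligand charges -4, Fe(III) ⇒ ion charge 1−.
One 1+ cation balances one 1− anion.

[ScCl2(en)(H2O)2][Fe(gly)(H2O)(OH)3]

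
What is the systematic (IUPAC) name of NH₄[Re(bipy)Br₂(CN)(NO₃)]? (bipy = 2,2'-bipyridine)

The 1 ammonium counter-ion carries a total charge of +1, so each complex ion is 1−.
Ligand charges: 1×2,2'-bipyridine (neutral), 2×bromo (-1 each), 1×nitrato (-1 each), 1×cyano (-1 each); total -4. So Re + (-4) = 1−, giving Re = +3.
The complex ion is anionic, so rhenium takes the -ate form rhenate(III).

ammonium (2,2'-bipyridine)dibromocyanonitratorhenate(III)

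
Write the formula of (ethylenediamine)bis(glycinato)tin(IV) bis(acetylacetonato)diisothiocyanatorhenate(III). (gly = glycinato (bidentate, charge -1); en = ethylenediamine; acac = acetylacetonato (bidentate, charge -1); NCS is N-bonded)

[Sn(en)(gly)2][Re(acac)2(NCS)2]2

Cation [Sn…]: ligand charges -2, Sn(IV) ⇒ ion charge 2+.
Anion [Re…]: ligand charges -4, Re(III) ⇒ ion charge 1−.
One 2+ cation requires 2 of the 1− anion.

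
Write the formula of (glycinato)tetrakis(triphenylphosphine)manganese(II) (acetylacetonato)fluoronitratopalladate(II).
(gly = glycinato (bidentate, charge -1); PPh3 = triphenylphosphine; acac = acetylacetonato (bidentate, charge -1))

[Mn(gly)(PPh3)4][Pd(acac)F(NO3)]

Cation [Mn…]: ligand charges -1, Mn(II) ⇒ ion charge 1+.
Anion [Pd…]: ligand charges -3, Pd(II) ⇒ ion charge 1−.
One 1+ cation balances one 1− anion.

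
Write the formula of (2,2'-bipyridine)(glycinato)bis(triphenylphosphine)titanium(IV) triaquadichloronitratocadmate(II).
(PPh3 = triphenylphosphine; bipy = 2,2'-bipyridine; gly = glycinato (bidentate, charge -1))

Cation [Ti…]: ligand charges -1, Ti(IV) ⇒ ion charge 3+.
Anion [Cd…]: ligand charges -3, Cd(II) ⇒ ion charge 1−.
One 3+ cation requires 3 of the 1− anion.

[Ti(bipy)(gly)(PPh3)2][CdCl2(H2O)3(NO3)]3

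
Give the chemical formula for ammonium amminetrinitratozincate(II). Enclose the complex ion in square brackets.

NH4[Zn(NH3)(NO3)3]

Ligands: 1 ammine (NH3, neutral), 3 nitrato (NO3, -1). Ligand charge sum = -3.
Charge balance with ammonium (+1) requires 1 complex ion per 1 ammonium.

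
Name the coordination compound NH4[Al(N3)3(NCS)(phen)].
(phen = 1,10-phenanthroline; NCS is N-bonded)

The 1 ammonium counter-ion carries a total charge of +1, so each complex ion is 1−.
Ligand charges: 3×azido (-1 each), 1×1,10-phenanthroline (neutral), 1×isothiocyanato (-1 each); total -4. So Al + (-4) = 1−, giving Al = +3.
Ligands are named alphabetically: azido before isothiocyanato before phenanthroline.
The complex ion is anionic, so aluminium takes the -ate form aluminate(III).

ammonium triazidoisothiocyanato(1,10-phenanthroline)aluminate(III)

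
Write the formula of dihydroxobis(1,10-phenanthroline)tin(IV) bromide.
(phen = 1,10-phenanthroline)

Ligands: 2 hydroxo (OH, -1), 2 1,10-phenanthroline (phen, neutral). Ligand charge sum = -2.
With Sn in oxidation state +4, the complex ion is [Sn...]^2+.
Charge balance with bromide (-1) requires 1 complex ion per 2 bromide.

[Sn(OH)2(phen)2]Br2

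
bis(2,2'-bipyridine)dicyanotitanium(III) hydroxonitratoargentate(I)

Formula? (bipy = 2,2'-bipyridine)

Cation [Ti…]: ligand charges -2, Ti(III) ⇒ ion charge 1+.
Anion [Ag…]: ligand charges -2, Ag(I) ⇒ ion charge 1−.

[Ti(bipy)2(CN)2][Ag(NO3)(OH)]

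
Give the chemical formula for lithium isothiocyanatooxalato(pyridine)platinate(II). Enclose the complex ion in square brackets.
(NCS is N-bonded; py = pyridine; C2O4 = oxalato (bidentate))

Li[Pt(C2O4)(NCS)(py)]

Ligands: 1 isothiocyanato (NCS, -1), 1 pyridine (py, neutral), 1 oxalato (C2O4, -2). Ligand charge sum = -3.
With Pt in oxidation state +2, the complex ion is [Pt...]^1−.
Charge balance with lithium (+1) requires 1 complex ion per 1 lithium.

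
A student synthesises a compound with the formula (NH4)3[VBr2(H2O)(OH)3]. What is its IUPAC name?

ammonium aquadibromotrihydroxovanadate(II)

The 3 ammonium counter-ions carry a total charge of +3, so each complex ion is 3−.
Ligand charges: 1×aqua (neutral), 2×bromo (-1 each), 3×hydroxo (-1 each); total -5. So V + (-5) = 3−, giving V = +2.
The complex ion is anionic, so vanadium takes the -ate form vanadate(II).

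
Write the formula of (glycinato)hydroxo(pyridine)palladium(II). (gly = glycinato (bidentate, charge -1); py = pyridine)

[Pd(gly)(OH)(py)]

Ligands: 1 glycinato (gly, -1), 1 hydroxo (OH, -1), 1 pyridine (py, neutral). Ligand charge sum = -2.
With Pd in oxidation state +2, the complex ion is [Pd...].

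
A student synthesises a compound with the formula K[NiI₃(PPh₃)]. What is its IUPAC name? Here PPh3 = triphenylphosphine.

potassium triiodo(triphenylphosphine)nickelate(II)

The 1 potassium counter-ion carries a total charge of +1, so each complex ion is 1−.
Ligand charges: 1×triphenylphosphine (neutral), 3×iodo (-1 each); total -3. So Ni + (-3) = 1−, giving Ni = +2.
Ligands are named alphabetically: iodo before triphenylphosphine.
The complex ion is anionic, so nickel takes the -ate form nickelate(II).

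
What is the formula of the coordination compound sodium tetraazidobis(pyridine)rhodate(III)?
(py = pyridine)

Ligands: 2 pyridine (py, neutral), 4 azido (N3, -1). Ligand charge sum = -4.
Charge balance with sodium (+1) requires 1 complex ion per 1 sodium.

Na[Rh(N3)4(py)2]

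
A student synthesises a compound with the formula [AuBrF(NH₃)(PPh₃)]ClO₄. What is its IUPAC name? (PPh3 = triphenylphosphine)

The 1 perchlorate counter-ion carries a total charge of -1, so each complex ion is 1+.
Ligand charges: 1×fluoro (-1 each), 1×bromo (-1 each), 1×ammine (neutral), 1×triphenylphosphine (neutral); total -2. So Au + (-2) = 1+, giving Au = +3.
Ligands are named alphabetically: ammine before bromo before fluoro before triphenylphosphine.

amminebromofluoro(triphenylphosphine)gold(III) perchlorate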